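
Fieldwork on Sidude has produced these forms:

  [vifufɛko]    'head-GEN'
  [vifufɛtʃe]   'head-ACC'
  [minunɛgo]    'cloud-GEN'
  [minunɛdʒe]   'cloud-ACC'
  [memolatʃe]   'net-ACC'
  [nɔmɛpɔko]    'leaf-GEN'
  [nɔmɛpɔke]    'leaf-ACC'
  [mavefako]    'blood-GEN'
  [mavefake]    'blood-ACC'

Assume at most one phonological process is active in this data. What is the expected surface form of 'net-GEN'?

In [vifufɛko] and [vifufɛtʃe] the final segment of 'head' alternates: [k] ~ [tʃ].
The stem 'blood' ([mavefako], [mavefake]) shows [k] unchanged in both environments, so [k] cannot be basic with [tʃ] derived before the ACC suffix.
Therefore /tʃ/ is basic and [k] is derived by depalatalization (palato-alveolar /tʃ/ and /dʒ/ become [k] and [g] when no front vowel follows).
The one attested form of 'net', [memolatʃe], shows underlying /memolatʃ/. Applying the same rule when no front vowel follows gives [memolako].

[memolako]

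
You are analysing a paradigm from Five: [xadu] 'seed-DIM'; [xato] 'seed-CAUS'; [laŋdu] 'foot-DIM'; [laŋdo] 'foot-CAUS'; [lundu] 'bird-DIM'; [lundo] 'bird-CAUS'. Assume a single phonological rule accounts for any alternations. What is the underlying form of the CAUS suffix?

The CAUS suffix surfaces as [-do] and [-to], depending on the final segment of the stem.
The DIM suffix, which begins with [d], is invariant after every stem; so [d] is not altered by any rule here.
So the underlying form is /-to/, and voiceless stops become voiced after a nasal.

/-to/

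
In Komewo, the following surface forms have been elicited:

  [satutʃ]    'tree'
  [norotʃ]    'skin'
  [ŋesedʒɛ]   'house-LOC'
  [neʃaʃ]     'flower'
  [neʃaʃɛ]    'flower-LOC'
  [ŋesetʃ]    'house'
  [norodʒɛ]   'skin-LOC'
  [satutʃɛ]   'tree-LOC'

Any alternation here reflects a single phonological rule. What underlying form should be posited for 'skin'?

/norodʒ/

The stem for 'skin' ends in [dʒ] in [norodʒɛ] but [tʃ] in [norotʃ].
The stem 'tree' ([satutʃɛ], [satutʃ]) shows [tʃ] unchanged in both environments, so [tʃ] cannot be basic with [dʒ] derived before the LOC suffix.
The underlying segment must be /dʒ/; voiced obstruents become voiceless word-finally, yielding [tʃ] there.
So 'skin' = /norodʒ/.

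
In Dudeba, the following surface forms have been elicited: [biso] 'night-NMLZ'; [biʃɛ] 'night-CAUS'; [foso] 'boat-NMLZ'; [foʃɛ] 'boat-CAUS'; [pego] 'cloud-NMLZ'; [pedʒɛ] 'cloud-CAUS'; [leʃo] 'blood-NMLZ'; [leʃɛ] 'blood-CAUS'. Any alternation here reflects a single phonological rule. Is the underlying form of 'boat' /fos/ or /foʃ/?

'boat' shows [s] ~ [ʃ] at the end of the stem ([foso] vs [foʃɛ]).
If /ʃ/ were underlying and a rule turned it into [s] before the NMLZ suffix, 'blood' would also alternate; but it has [ʃ] in both [leʃo] and [leʃɛ].
Therefore /s/ is basic and [ʃ] is derived by palatalization before a front vowel (/g/ and /s/ become palato-alveolar [dʒ] and [ʃ] before a front vowel).

/fos/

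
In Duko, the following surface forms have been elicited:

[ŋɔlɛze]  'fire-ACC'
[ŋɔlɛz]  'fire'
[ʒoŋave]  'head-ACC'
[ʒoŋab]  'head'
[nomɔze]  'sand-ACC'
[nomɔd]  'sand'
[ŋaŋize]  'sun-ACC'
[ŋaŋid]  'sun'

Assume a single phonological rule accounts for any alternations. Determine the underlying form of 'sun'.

The stem for 'sun' ends in [z] in [ŋaŋize] but [d] in [ŋaŋid].
Compare 'fire', with invariant [z] in [ŋɔlɛze] and [ŋɔlɛz]: an analysis with underlying /z/ and a rule producing [d] in isolation would wrongly predict alternation here too.
Therefore /d/ is basic and [z] is derived by intervocalic spirantization (voiced stops become fricatives between vowels).

/ŋaŋid/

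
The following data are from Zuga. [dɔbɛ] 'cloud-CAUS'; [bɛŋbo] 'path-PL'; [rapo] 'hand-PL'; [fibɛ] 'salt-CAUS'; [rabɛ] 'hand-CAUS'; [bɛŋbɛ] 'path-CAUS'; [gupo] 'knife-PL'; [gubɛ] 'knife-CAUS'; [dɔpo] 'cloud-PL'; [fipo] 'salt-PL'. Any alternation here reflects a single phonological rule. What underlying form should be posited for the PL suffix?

The PL morpheme has two allomorphs, [-bo] and [-po].
By contrast the CAUS suffix keeps its initial [b] throughout — that segment must be underlying.
So the underlying form is /-po/, and voiceless stops become voiced after a nasal.

/-po/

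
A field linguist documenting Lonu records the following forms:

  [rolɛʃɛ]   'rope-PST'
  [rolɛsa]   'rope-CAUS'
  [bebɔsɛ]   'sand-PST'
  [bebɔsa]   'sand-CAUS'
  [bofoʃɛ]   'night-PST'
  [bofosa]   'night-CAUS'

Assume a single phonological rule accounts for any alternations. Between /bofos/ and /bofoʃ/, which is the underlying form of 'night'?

'night' shows [ʃ] ~ [s] at the end of the stem ([bofoʃɛ] vs [bofosa]).
If /s/ were underlying and a rule turned it into [ʃ] before the PST suffix, 'sand' would also alternate; but it has [s] in both [bebɔsɛ] and [bebɔsa].
Therefore /ʃ/ is basic and [s] is derived by depalatalization (palato-alveolar /ʃ/ becomes [s] when no front vowel follows).

/bofoʃ/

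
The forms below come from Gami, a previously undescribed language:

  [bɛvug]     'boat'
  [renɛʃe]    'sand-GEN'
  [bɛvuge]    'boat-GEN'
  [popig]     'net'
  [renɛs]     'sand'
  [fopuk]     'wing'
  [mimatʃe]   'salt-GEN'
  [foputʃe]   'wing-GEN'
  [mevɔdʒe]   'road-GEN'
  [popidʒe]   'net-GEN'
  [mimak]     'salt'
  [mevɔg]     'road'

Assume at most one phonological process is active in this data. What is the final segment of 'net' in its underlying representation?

The stem for 'net' ends in [dʒ] in [popidʒe] but [g] in [popig].
But 'boat' keeps [g] in both environments ([bɛvuge], [bɛvug]), so there is no rule changing /g/ to [dʒ] before the GEN suffix.
So /dʒ/ is underlying, and a rule of depalatalization — palato-alveolar /tʃ/, /dʒ/ and /ʃ/ become [k], [g] and [s] when no front vowel follows — gives [g].

/dʒ/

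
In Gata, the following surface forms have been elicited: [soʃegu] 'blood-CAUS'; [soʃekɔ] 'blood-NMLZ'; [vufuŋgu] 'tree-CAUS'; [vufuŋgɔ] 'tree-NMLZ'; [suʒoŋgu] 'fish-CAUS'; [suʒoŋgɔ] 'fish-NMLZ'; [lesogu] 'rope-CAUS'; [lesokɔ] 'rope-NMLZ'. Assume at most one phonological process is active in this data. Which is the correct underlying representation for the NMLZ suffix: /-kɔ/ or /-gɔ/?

The NMLZ morpheme has two allomorphs, [-gɔ] and [-kɔ].
By contrast the CAUS suffix keeps its initial [g] throughout — that segment must be underlying.
The NMLZ suffix is therefore /-kɔ/ underlyingly, with post-nasal voicing: voiceless stops become voiced after a nasal.

/-kɔ/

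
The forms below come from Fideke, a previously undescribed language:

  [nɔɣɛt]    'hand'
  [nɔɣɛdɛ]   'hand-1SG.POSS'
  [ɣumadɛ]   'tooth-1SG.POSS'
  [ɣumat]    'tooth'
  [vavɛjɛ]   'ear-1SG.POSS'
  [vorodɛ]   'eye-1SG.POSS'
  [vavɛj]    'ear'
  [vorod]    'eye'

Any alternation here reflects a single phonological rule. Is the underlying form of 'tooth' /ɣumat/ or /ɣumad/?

'tooth' shows [t] ~ [d] at the end of the stem ([ɣumat] vs [ɣumadɛ]).
If /d/ were underlying and a rule turned it into [t] in isolation, 'eye' would also alternate; but it has [d] in both [vorod] and [vorodɛ].
So /t/ is underlying, and a rule of intervocalic voicing — voiceless stops become voiced between vowels — gives [d].

/ɣumat/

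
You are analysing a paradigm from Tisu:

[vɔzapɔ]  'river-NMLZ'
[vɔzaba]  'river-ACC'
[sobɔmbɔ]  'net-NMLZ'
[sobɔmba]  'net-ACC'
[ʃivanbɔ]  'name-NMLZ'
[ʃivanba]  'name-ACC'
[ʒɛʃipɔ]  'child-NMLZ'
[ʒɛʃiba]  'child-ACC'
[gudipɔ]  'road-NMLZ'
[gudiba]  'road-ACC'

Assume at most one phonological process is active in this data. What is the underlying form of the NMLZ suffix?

/-pɔ/

The NMLZ morpheme has two allomorphs, [-bɔ] and [-pɔ].
By contrast the ACC suffix keeps its initial [b] throughout — that segment must be underlying.
So the underlying form is /-pɔ/, and voiceless stops become voiced after a nasal.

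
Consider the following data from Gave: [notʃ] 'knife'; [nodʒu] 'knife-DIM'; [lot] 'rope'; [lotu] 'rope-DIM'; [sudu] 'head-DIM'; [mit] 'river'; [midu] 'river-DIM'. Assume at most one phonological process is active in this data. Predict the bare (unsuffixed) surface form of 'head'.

In [mit] and [midu] the final segment of 'river' alternates: [t] ~ [d].
Compare 'rope', with invariant [t] in [lot] and [lotu]: an analysis with underlying /t/ and a rule producing [d] before the DIM suffix would wrongly predict alternation here too.
Therefore /d/ is basic and [t] is derived by word-final obstruent devoicing (voiced obstruents become voiceless word-finally).
From [sudu] the stem 'head' is /sud/; word-finally this yields [sut].

[sut]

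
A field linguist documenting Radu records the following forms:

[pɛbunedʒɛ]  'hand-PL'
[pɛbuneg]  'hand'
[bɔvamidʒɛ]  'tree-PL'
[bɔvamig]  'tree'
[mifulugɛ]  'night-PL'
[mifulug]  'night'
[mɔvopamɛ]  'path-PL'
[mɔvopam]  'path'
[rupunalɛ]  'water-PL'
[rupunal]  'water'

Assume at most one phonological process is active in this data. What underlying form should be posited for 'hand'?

The root 'hand' surfaces as [pɛbunedʒɛ] and [pɛbuneg], with a stem-final [dʒ] ~ [g] alternation.
If /g/ were underlying and a rule turned it into [dʒ] before the PL suffix, 'night' would also alternate; but it has [g] in both [mifulugɛ] and [mifulug].
Therefore /dʒ/ is basic and [g] is derived by depalatalization (palato-alveolar /dʒ/ becomes [g] when no front vowel follows).

/pɛbunedʒ/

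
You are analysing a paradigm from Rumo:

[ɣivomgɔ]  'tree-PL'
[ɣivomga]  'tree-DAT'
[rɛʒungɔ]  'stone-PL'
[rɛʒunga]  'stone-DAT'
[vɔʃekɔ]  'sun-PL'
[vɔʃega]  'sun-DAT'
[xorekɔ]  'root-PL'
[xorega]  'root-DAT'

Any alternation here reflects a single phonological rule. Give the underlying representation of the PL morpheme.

/-kɔ/

The PL suffix surfaces as [-gɔ] and [-kɔ], depending on the final segment of the stem.
The DAT suffix, which begins with [g], is invariant after every stem; so [g] is not altered by any rule here.
So the underlying form is /-kɔ/, and voiceless stops become voiced after a nasal.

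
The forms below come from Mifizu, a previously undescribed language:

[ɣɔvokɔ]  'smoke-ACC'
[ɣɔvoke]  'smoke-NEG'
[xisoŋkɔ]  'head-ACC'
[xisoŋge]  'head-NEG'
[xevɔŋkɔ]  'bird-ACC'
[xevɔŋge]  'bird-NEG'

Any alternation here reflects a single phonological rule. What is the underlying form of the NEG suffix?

The NEG suffix surfaces as [-ge] and [-ke], depending on the final segment of the stem.
By contrast the ACC suffix keeps its initial [k] throughout — that segment must be underlying.
So the underlying form is /-ge/, and voiced stops become voiceless after a vowel.

/-ge/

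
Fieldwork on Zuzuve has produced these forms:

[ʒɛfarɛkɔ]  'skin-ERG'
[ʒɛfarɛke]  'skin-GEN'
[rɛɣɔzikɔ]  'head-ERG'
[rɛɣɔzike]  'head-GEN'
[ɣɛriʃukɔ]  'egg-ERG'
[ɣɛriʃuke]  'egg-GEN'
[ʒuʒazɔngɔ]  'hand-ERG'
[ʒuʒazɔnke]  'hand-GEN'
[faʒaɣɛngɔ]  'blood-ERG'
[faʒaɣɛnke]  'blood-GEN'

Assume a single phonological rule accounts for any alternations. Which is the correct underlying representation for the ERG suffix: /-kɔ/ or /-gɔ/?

/-gɔ/

The ERG suffix surfaces as [-gɔ] and [-kɔ], depending on the final segment of the stem.
By contrast the GEN suffix keeps its initial [k] throughout — that segment must be underlying.
So the underlying form is /-gɔ/, and voiced stops become voiceless after a vowel.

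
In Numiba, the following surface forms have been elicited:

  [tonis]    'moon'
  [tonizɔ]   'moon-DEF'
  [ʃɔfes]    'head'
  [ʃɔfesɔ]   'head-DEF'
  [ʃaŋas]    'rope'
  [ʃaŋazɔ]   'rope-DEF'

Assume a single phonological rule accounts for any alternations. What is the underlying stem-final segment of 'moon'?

/z/

In [tonis] and [tonizɔ] the final segment of 'moon' alternates: [s] ~ [z].
Compare 'head', with invariant [s] in [ʃɔfes] and [ʃɔfesɔ]: an analysis with underlying /s/ and a rule producing [z] before the DEF suffix would wrongly predict alternation here too.
So /z/ is underlying, and a rule of word-final obstruent devoicing — voiced obstruents become voiceless word-finally — gives [s].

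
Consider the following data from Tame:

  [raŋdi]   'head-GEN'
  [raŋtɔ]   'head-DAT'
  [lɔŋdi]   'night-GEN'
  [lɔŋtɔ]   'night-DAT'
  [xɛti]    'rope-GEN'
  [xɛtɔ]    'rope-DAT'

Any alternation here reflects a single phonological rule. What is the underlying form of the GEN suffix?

/-di/

The GEN suffix surfaces as [-di] and [-ti], depending on the final segment of the stem.
By contrast the DAT suffix keeps its initial [t] throughout — that segment must be underlying.
The GEN suffix is therefore /-di/ underlyingly, with post-vocalic devoicing: voiced stops become voiceless after a vowel.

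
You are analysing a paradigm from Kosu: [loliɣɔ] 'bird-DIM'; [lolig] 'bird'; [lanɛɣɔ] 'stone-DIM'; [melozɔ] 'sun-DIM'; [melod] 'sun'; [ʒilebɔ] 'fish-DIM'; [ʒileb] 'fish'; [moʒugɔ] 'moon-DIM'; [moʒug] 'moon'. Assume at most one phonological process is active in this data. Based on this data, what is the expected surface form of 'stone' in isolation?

The root 'bird' surfaces as [loliɣɔ] and [lolig], with a stem-final [ɣ] ~ [g] alternation.
But 'moon' keeps [g] in both environments ([moʒugɔ], [moʒug]), so there is no rule changing /g/ to [ɣ] before the DIM suffix.
So /ɣ/ is underlying, and a rule of word-final hardening — voiced fricatives become stops word-finally — gives [g].
From [lanɛɣɔ] the stem 'stone' is /lanɛɣ/; word-finally this yields [lanɛg].

[lanɛg]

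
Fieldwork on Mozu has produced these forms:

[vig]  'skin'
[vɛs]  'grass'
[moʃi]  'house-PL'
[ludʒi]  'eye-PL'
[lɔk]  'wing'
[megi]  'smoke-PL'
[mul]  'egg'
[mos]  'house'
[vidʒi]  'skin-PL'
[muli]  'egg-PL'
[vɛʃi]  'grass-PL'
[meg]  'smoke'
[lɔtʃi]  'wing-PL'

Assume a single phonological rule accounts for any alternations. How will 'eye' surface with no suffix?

In [vig] and [vidʒi] the final segment of 'skin' alternates: [g] ~ [dʒ].
Compare 'smoke', with invariant [g] in [meg] and [megi]: an analysis with underlying /g/ and a rule producing [dʒ] before the PL suffix would wrongly predict alternation here too.
So /dʒ/ is underlying, and a rule of depalatalization — palato-alveolar /tʃ/, /dʒ/ and /ʃ/ become [k], [g] and [s] when no front vowel follows — gives [g].
The one attested form of 'eye', [ludʒi], shows underlying /ludʒ/. Applying the same rule when no front vowel follows gives [lug].

[lug]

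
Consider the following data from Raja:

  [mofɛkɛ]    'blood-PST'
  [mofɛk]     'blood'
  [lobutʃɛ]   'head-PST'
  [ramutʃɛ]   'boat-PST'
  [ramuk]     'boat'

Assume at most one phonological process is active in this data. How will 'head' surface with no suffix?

[lobuk]

In [ramutʃɛ] and [ramuk] the final segment of 'boat' alternates: [tʃ] ~ [k].
Compare 'blood', with invariant [k] in [mofɛkɛ] and [mofɛk]: an analysis with underlying /k/ and a rule producing [tʃ] before the PST suffix would wrongly predict alternation here too.
So /tʃ/ is underlying, and a rule of depalatalization — palato-alveolar /tʃ/ becomes [k] when no front vowel follows — gives [k].
The one attested form of 'head', [lobutʃɛ], shows underlying /lobutʃ/. Applying the same rule when no front vowel follows gives [lobuk].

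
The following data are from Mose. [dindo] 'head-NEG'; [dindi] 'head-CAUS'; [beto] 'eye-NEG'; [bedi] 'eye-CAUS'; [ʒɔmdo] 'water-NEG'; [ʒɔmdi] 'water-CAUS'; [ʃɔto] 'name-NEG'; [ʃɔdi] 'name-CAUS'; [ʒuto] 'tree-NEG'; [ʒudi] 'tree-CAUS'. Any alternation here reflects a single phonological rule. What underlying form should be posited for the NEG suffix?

The NEG suffix surfaces as [-do] and [-to], depending on the final segment of the stem.
By contrast the CAUS suffix keeps its initial [d] throughout — that segment must be underlying.
So the underlying form is /-to/, and voiceless stops become voiced after a nasal.

/-to/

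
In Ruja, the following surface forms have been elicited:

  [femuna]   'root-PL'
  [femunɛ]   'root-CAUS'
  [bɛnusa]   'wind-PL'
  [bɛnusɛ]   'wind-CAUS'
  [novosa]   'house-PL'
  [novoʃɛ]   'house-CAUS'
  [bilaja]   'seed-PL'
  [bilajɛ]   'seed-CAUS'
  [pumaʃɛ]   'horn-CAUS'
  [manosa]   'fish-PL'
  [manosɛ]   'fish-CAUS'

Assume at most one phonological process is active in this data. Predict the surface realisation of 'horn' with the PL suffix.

'house' shows [s] ~ [ʃ] at the end of the stem ([novosa] vs [novoʃɛ]).
Compare 'fish', with invariant [s] in [manosa] and [manosɛ]: an analysis with underlying /s/ and a rule producing [ʃ] before the CAUS suffix would wrongly predict alternation here too.
Therefore /ʃ/ is basic and [s] is derived by depalatalization (palato-alveolar /ʃ/ becomes [s] when no front vowel follows).
From [pumaʃɛ] the stem 'horn' is /pumaʃ/; when no front vowel follows this yields [pumasa].

[pumasa]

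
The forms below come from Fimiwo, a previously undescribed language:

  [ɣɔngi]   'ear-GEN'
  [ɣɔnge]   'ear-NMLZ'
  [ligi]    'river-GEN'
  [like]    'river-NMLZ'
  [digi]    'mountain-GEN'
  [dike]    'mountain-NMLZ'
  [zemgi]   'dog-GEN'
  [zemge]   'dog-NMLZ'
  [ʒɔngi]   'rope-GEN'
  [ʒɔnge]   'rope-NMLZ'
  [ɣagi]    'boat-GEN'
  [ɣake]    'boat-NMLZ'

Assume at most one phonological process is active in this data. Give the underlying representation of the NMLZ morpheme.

/-ke/

The NMLZ suffix surfaces as [-ge] and [-ke], depending on the final segment of the stem.
By contrast the GEN suffix keeps its initial [g] throughout — that segment must be underlying.
The NMLZ suffix is therefore /-ke/ underlyingly, with post-nasal voicing: voiceless stops become voiced after a nasal.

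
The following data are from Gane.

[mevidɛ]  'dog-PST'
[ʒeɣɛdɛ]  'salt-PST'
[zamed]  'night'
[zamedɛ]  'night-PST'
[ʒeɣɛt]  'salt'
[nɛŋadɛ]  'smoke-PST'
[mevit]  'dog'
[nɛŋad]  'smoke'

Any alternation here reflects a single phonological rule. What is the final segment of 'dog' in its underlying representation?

/t/

In [mevidɛ] and [mevit] the final segment of 'dog' alternates: [d] ~ [t].
The stem 'smoke' ([nɛŋadɛ], [nɛŋad]) shows [d] unchanged in both environments, so [d] cannot be basic with [t] derived in isolation.
So /t/ is underlying, and a rule of intervocalic voicing — voiceless stops become voiced between vowels — gives [d].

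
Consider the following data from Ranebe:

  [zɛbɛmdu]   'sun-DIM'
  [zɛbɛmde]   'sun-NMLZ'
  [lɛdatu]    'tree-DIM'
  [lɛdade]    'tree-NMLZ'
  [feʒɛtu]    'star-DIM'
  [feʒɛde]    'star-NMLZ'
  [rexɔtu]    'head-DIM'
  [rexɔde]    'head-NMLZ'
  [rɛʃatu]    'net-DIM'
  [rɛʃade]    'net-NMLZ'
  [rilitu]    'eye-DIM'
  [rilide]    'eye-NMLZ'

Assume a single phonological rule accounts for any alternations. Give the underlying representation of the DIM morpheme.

The DIM suffix surfaces as [-du] and [-tu], depending on the final segment of the stem.
By contrast the NMLZ suffix keeps its initial [d] throughout — that segment must be underlying.
The DIM suffix is therefore /-tu/ underlyingly, with post-nasal voicing: voiceless stops become voiced after a nasal.

/-tu/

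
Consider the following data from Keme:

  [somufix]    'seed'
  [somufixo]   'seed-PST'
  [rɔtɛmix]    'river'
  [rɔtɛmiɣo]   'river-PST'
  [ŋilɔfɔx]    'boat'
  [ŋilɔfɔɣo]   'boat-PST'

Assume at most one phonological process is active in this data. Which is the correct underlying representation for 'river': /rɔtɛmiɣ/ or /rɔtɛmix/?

'river' shows [x] ~ [ɣ] at the end of the stem ([rɔtɛmix] vs [rɔtɛmiɣo]).
But 'seed' keeps [x] in both environments ([somufix], [somufixo]), so there is no rule changing /x/ to [ɣ] before the PST suffix.
Therefore /ɣ/ is basic and [x] is derived by word-final obstruent devoicing (voiced obstruents become voiceless word-finally).

/rɔtɛmiɣ/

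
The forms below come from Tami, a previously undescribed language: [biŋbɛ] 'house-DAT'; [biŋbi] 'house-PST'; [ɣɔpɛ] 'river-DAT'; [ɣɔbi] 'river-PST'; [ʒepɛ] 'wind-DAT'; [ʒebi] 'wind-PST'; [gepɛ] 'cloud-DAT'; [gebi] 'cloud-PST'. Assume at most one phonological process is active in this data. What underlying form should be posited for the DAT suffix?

/-pɛ/

The DAT morpheme has two allomorphs, [-bɛ] and [-pɛ].
The PST suffix, which begins with [b], is invariant after every stem; so [b] is not altered by any rule here.
The DAT suffix is therefore /-pɛ/ underlyingly, with post-nasal voicing: voiceless stops become voiced after a nasal.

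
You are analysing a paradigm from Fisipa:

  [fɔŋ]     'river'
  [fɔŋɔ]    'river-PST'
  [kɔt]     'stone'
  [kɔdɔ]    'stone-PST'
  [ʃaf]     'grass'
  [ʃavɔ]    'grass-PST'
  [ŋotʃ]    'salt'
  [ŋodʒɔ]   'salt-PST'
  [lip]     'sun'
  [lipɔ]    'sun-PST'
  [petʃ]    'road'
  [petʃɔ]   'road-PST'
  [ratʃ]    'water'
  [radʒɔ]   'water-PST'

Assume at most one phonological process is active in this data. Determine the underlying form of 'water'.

The stem for 'water' ends in [tʃ] in [ratʃ] but [dʒ] in [radʒɔ].
Compare 'road', with invariant [tʃ] in [petʃ] and [petʃɔ]: an analysis with underlying /tʃ/ and a rule producing [dʒ] before the PST suffix would wrongly predict alternation here too.
Therefore /dʒ/ is basic and [tʃ] is derived by word-final obstruent devoicing (voiced obstruents become voiceless word-finally).

/radʒ/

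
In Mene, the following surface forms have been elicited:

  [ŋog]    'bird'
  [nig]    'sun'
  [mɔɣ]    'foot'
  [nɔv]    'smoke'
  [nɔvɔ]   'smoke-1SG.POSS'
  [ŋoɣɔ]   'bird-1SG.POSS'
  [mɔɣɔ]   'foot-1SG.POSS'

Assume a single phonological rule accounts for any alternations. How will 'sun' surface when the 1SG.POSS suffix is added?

In [ŋog] and [ŋoɣɔ] the final segment of 'bird' alternates: [g] ~ [ɣ].
But 'foot' keeps [ɣ] in both environments ([mɔɣ], [mɔɣɔ]), so there is no rule changing /ɣ/ to [g] in isolation.
So /g/ is underlying, and a rule of intervocalic spirantization — voiced stops become fricatives between vowels — gives [ɣ].
From [nig] the stem 'sun' is /nig/; between vowels this yields [niɣɔ].

[niɣɔ]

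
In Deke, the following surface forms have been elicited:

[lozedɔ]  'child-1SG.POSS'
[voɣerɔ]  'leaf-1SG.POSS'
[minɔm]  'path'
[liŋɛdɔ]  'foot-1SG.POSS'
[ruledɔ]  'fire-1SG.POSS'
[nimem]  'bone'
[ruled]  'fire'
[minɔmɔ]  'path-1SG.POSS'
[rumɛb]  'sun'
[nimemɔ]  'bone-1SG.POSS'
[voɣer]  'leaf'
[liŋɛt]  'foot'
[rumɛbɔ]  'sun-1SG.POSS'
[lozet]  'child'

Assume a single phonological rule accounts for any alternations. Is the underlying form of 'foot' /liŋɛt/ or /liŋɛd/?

/liŋɛt/

In [liŋɛt] and [liŋɛdɔ] the final segment of 'foot' alternates: [t] ~ [d].
But 'fire' keeps [d] in both environments ([ruled], [ruledɔ]), so there is no rule changing /d/ to [t] in isolation.
So /t/ is underlying, and a rule of intervocalic voicing — voiceless stops become voiced between vowels — gives [d].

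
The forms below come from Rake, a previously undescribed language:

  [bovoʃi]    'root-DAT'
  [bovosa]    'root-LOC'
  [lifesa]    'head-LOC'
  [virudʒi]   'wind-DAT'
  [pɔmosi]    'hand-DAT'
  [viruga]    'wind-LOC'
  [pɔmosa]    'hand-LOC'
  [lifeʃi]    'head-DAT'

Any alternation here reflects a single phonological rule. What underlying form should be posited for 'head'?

/lifeʃ/

'head' shows [s] ~ [ʃ] at the end of the stem ([lifesa] vs [lifeʃi]).
But 'hand' keeps [s] in both environments ([pɔmosa], [pɔmosi]), so there is no rule changing /s/ to [ʃ] before the DAT suffix.
The alternation reflects depalatalization: palato-alveolar /dʒ/ and /ʃ/ become [g] and [s] when no front vowel follows. /ʃ/ is underlying.
Hence 'head' is /lifeʃ/ underlyingly.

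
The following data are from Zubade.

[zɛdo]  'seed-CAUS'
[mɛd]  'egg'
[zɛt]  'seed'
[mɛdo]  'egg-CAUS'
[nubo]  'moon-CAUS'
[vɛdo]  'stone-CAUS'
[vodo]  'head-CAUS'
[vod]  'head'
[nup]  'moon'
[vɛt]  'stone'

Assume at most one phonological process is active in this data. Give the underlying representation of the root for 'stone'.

The stem for 'stone' ends in [d] in [vɛdo] but [t] in [vɛt].
The stem 'head' ([vodo], [vod]) shows [d] unchanged in both environments, so [d] cannot be basic with [t] derived in isolation.
Therefore /t/ is basic and [d] is derived by intervocalic voicing (voiceless stops become voiced between vowels).

/vɛt/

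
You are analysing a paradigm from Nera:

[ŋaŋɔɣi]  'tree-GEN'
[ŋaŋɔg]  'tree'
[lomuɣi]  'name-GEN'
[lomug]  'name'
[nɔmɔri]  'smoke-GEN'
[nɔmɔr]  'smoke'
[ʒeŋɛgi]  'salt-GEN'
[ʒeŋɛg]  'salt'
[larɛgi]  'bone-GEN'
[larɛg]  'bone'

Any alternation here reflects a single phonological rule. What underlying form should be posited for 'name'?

/lomuɣ/

The stem for 'name' ends in [ɣ] in [lomuɣi] but [g] in [lomug].
If /g/ were underlying and a rule turned it into [ɣ] before the GEN suffix, 'bone' would also alternate; but it has [g] in both [larɛgi] and [larɛg].
So /ɣ/ is underlying, and a rule of word-final hardening — voiced fricatives become stops word-finally — gives [g].
Hence 'name' is /lomuɣ/ underlyingly.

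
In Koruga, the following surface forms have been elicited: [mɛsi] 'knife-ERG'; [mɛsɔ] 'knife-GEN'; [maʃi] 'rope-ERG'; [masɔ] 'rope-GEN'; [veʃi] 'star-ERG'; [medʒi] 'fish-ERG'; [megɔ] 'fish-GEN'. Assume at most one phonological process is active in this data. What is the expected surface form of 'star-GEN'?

The root 'rope' surfaces as [maʃi] and [masɔ], with a stem-final [ʃ] ~ [s] alternation.
The stem 'knife' ([mɛsi], [mɛsɔ]) shows [s] unchanged in both environments, so [s] cannot be basic with [ʃ] derived before the ERG suffix.
The alternation reflects depalatalization: palato-alveolar /dʒ/ and /ʃ/ become [g] and [s] when no front vowel follows. /ʃ/ is underlying.
The one attested form of 'star', [veʃi], shows underlying /veʃ/. Applying the same rule when no front vowel follows gives [vesɔ].

[vesɔ]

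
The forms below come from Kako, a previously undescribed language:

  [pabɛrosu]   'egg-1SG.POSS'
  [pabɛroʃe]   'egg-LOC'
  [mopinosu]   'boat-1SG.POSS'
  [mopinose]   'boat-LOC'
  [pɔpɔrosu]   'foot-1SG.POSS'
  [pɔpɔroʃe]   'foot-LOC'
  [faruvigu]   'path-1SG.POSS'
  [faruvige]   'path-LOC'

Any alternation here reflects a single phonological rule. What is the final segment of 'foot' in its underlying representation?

/ʃ/

The stem for 'foot' ends in [s] in [pɔpɔrosu] but [ʃ] in [pɔpɔroʃe].
But 'boat' keeps [s] in both environments ([mopinosu], [mopinose]), so there is no rule changing /s/ to [ʃ] before the LOC suffix.
The underlying segment must be /ʃ/; palato-alveolar /ʃ/ becomes [s] when no front vowel follows, yielding [s] there.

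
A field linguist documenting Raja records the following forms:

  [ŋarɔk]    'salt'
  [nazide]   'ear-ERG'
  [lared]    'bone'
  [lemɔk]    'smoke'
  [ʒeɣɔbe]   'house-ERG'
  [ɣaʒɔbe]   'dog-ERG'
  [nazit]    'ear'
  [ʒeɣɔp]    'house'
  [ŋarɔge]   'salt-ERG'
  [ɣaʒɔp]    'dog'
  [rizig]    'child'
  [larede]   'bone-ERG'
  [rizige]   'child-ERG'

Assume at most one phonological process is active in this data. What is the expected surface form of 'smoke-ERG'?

The stem for 'salt' ends in [g] in [ŋarɔge] but [k] in [ŋarɔk].
But 'child' keeps [g] in both environments ([rizige], [rizig]), so there is no rule changing /g/ to [k] in isolation.
The underlying segment must be /k/; voiceless stops become voiced between vowels, yielding [g] there.
From [lemɔk] the stem 'smoke' is /lemɔk/; between vowels this yields [lemɔge].

[lemɔge]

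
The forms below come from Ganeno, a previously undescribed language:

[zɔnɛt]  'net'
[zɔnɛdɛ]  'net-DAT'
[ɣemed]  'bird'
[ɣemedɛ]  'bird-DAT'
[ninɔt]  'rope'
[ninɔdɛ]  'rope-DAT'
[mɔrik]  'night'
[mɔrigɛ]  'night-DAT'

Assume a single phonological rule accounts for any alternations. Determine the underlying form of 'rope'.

/ninɔt/

The stem for 'rope' ends in [t] in [ninɔt] but [d] in [ninɔdɛ].
If /d/ were underlying and a rule turned it into [t] in isolation, 'bird' would also alternate; but it has [d] in both [ɣemed] and [ɣemedɛ].
Therefore /t/ is basic and [d] is derived by intervocalic voicing (voiceless stops become voiced between vowels).
The underlying form of 'rope' is therefore /ninɔt/.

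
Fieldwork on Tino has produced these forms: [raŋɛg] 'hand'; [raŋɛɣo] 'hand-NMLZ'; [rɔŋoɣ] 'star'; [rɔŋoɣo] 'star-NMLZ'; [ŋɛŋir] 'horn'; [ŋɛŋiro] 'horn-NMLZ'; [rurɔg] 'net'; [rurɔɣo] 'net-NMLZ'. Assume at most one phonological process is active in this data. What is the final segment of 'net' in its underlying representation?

/g/

In [rurɔg] and [rurɔɣo] the final segment of 'net' alternates: [g] ~ [ɣ].
If /ɣ/ were underlying and a rule turned it into [g] in isolation, 'star' would also alternate; but it has [ɣ] in both [rɔŋoɣ] and [rɔŋoɣo].
The alternation reflects intervocalic spirantization: voiced stops become fricatives between vowels. /g/ is underlying.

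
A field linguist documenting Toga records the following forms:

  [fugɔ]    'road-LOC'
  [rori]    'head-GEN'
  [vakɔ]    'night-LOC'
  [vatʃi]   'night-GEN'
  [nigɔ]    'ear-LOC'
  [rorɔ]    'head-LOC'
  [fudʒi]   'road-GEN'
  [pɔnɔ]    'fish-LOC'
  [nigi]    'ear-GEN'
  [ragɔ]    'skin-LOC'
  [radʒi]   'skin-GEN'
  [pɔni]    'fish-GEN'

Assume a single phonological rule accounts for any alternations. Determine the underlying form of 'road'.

/fudʒ/

In [fudʒi] and [fugɔ] the final segment of 'road' alternates: [dʒ] ~ [g].
But 'ear' keeps [g] in both environments ([nigi], [nigɔ]), so there is no rule changing /g/ to [dʒ] before the GEN suffix.
The underlying segment must be /dʒ/; palato-alveolar /tʃ/ and /dʒ/ become [k] and [g] when no front vowel follows, yielding [g] there.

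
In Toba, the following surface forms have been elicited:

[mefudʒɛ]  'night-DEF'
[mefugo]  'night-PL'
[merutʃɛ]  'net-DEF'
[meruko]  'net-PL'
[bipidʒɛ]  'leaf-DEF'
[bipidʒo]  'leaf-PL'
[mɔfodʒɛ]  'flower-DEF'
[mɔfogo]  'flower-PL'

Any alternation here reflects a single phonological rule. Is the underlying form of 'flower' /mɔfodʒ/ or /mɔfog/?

/mɔfog/

The stem for 'flower' ends in [dʒ] in [mɔfodʒɛ] but [g] in [mɔfogo].
The stem 'leaf' ([bipidʒɛ], [bipidʒo]) shows [dʒ] unchanged in both environments, so [dʒ] cannot be basic with [g] derived before the PL suffix.
So /g/ is underlying, and a rule of palatalization before a front vowel — /k/ and /g/ become palato-alveolar [tʃ] and [dʒ] before a front vowel — gives [dʒ].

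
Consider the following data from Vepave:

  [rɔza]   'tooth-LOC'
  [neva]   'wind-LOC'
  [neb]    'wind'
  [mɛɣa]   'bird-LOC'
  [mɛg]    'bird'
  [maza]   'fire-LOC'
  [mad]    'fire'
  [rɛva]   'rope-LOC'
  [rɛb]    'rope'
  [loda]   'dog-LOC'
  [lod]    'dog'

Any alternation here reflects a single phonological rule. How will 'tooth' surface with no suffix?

The root 'fire' surfaces as [maza] and [mad], with a stem-final [z] ~ [d] alternation.
The stem 'dog' ([loda], [lod]) shows [d] unchanged in both environments, so [d] cannot be basic with [z] derived before the LOC suffix.
The alternation reflects word-final hardening: voiced fricatives become stops word-finally. /z/ is underlying.
From [rɔza] the stem 'tooth' is /rɔz/; word-finally this yields [rɔd].

[rɔd]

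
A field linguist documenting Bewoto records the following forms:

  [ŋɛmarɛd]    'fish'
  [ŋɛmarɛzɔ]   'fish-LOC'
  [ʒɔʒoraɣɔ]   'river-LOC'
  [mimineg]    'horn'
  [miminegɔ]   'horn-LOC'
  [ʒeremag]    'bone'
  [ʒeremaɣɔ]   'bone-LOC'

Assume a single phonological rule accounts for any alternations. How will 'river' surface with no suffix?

[ʒɔʒorag]

The root 'bone' surfaces as [ʒeremag] and [ʒeremaɣɔ], with a stem-final [g] ~ [ɣ] alternation.
Compare 'horn', with invariant [g] in [mimineg] and [miminegɔ]: an analysis with underlying /g/ and a rule producing [ɣ] before the LOC suffix would wrongly predict alternation here too.
Therefore /ɣ/ is basic and [g] is derived by word-final hardening (voiced fricatives become stops word-finally).
From [ʒɔʒoraɣɔ] the stem 'river' is /ʒɔʒoraɣ/; word-finally this yields [ʒɔʒorag].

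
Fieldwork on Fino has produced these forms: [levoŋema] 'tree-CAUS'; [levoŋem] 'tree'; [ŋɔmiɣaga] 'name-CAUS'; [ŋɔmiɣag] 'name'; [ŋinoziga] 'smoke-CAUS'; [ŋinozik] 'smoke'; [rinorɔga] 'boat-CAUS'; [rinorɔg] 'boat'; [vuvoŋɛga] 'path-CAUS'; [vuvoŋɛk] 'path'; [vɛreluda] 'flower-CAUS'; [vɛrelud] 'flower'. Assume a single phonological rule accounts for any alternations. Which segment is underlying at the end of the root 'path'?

The root 'path' surfaces as [vuvoŋɛga] and [vuvoŋɛk], with a stem-final [g] ~ [k] alternation.
But 'boat' keeps [g] in both environments ([rinorɔga], [rinorɔg]), so there is no rule changing /g/ to [k] in isolation.
So /k/ is underlying, and a rule of intervocalic voicing — voiceless stops become voiced between vowels — gives [g].

/k/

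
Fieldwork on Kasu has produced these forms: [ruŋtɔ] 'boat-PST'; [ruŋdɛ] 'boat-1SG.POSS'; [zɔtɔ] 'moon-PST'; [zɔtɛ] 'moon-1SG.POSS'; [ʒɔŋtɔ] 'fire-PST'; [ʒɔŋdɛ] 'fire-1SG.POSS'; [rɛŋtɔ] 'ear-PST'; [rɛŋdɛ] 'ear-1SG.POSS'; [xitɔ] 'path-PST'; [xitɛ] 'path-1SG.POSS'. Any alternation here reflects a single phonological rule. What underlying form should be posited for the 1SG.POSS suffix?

The 1SG.POSS suffix surfaces as [-dɛ] and [-tɛ], depending on the final segment of the stem.
By contrast the PST suffix keeps its initial [t] throughout — that segment must be underlying.
The 1SG.POSS suffix is therefore /-dɛ/ underlyingly, with post-vocalic devoicing: voiced stops become voiceless after a vowel.

/-dɛ/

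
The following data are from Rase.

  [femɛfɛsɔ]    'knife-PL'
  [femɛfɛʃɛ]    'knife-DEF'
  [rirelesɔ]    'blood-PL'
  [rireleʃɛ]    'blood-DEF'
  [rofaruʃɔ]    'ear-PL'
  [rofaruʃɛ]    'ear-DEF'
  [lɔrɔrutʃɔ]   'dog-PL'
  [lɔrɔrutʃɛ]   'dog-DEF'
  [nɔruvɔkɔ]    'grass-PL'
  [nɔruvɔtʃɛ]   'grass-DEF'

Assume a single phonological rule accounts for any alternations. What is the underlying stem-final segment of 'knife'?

/s/

In [femɛfɛsɔ] and [femɛfɛʃɛ] the final segment of 'knife' alternates: [s] ~ [ʃ].
But 'ear' keeps [ʃ] in both environments ([rofaruʃɔ], [rofaruʃɛ]), so there is no rule changing /ʃ/ to [s] before the PL suffix.
The underlying segment must be /s/; /k/ and /s/ become palato-alveolar [tʃ] and [ʃ] before a front vowel, yielding [ʃ] there.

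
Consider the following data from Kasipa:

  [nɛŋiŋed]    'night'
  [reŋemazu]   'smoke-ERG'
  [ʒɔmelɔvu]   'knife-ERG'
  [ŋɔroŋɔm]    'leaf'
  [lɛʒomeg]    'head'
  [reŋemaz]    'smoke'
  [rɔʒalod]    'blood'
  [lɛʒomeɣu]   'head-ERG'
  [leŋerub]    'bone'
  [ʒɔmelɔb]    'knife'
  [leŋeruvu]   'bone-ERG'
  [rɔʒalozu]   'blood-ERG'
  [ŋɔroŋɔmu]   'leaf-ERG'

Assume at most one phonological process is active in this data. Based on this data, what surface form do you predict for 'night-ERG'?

In [rɔʒalod] and [rɔʒalozu] the final segment of 'blood' alternates: [d] ~ [z].
Compare 'smoke', with invariant [z] in [reŋemaz] and [reŋemazu]: an analysis with underlying /z/ and a rule producing [d] in isolation would wrongly predict alternation here too.
The underlying segment must be /d/; voiced stops become fricatives between vowels, yielding [z] there.
From [nɛŋiŋed] the stem 'night' is /nɛŋiŋed/; between vowels this yields [nɛŋiŋezu].

[nɛŋiŋezu]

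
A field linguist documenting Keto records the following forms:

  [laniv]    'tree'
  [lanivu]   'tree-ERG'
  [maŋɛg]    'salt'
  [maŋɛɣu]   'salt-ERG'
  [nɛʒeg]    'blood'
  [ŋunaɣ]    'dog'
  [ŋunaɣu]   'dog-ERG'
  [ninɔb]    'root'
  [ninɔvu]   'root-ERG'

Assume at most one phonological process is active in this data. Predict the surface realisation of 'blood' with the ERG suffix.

In [maŋɛg] and [maŋɛɣu] the final segment of 'salt' alternates: [g] ~ [ɣ].
If /ɣ/ were underlying and a rule turned it into [g] in isolation, 'dog' would also alternate; but it has [ɣ] in both [ŋunaɣ] and [ŋunaɣu].
The alternation reflects intervocalic spirantization: voiced stops become fricatives between vowels. /g/ is underlying.
The one attested form of 'blood', [nɛʒeg], shows underlying /nɛʒeg/. Applying the same rule between vowels gives [nɛʒeɣu].

[nɛʒeɣu]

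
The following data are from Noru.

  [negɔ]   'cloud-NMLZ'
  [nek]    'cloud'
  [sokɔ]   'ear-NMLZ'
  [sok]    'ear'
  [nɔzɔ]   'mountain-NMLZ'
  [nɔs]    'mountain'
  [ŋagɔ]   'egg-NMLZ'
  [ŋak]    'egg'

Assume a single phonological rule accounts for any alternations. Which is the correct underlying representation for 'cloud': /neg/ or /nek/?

/neg/

The stem for 'cloud' ends in [g] in [negɔ] but [k] in [nek].
But 'ear' keeps [k] in both environments ([sokɔ], [sok]), so there is no rule changing /k/ to [g] before the NMLZ suffix.
The alternation reflects word-final obstruent devoicing: voiced obstruents become voiceless word-finally. /g/ is underlying.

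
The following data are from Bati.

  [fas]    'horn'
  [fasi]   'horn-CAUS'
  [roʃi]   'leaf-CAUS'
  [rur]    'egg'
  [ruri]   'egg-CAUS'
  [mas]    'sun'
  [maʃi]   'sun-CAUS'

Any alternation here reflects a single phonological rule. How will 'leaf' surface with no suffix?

'sun' shows [s] ~ [ʃ] at the end of the stem ([mas] vs [maʃi]).
The stem 'horn' ([fas], [fasi]) shows [s] unchanged in both environments, so [s] cannot be basic with [ʃ] derived before the CAUS suffix.
The underlying segment must be /ʃ/; palato-alveolar /ʃ/ becomes [s] when no front vowel follows, yielding [s] there.
The one attested form of 'leaf', [roʃi], shows underlying /roʃ/. Applying the same rule when no front vowel follows gives [ros].

[ros]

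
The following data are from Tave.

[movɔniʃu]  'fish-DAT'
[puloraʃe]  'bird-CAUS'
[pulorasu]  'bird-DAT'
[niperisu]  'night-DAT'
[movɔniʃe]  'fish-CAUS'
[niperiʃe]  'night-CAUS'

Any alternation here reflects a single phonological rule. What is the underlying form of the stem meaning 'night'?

/niperis/

The stem for 'night' ends in [s] in [niperisu] but [ʃ] in [niperiʃe].
The stem 'fish' ([movɔniʃu], [movɔniʃe]) shows [ʃ] unchanged in both environments, so [ʃ] cannot be basic with [s] derived before the DAT suffix.
Therefore /s/ is basic and [ʃ] is derived by palatalization before a front vowel (/s/ becomes palato-alveolar [ʃ] before a front vowel).
Hence 'night' is /niperis/ underlyingly.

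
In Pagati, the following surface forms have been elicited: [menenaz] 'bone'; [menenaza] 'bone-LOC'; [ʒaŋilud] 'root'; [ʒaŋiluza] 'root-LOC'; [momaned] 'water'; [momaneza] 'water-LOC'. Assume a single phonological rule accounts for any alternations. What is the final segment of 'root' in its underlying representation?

/d/

In [ʒaŋilud] and [ʒaŋiluza] the final segment of 'root' alternates: [d] ~ [z].
The stem 'bone' ([menenaz], [menenaza]) shows [z] unchanged in both environments, so [z] cannot be basic with [d] derived in isolation.
The underlying segment must be /d/; voiced stops become fricatives between vowels, yielding [z] there.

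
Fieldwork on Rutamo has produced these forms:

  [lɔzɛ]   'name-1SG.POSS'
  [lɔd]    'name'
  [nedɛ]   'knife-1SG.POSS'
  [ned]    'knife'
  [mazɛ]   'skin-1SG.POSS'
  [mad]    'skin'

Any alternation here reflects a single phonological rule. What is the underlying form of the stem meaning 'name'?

/lɔz/

The stem for 'name' ends in [z] in [lɔzɛ] but [d] in [lɔd].
If /d/ were underlying and a rule turned it into [z] before the 1SG.POSS suffix, 'knife' would also alternate; but it has [d] in both [nedɛ] and [ned].
The underlying segment must be /z/; voiced fricatives become stops word-finally, yielding [d] there.
So 'name' = /lɔz/.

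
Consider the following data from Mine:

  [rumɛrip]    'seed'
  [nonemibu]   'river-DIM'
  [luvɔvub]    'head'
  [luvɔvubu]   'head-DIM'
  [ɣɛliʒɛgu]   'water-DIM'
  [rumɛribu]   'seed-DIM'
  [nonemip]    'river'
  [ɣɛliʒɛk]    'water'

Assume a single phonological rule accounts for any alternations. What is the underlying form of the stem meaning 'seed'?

In [rumɛribu] and [rumɛrip] the final segment of 'seed' alternates: [b] ~ [p].
But 'head' keeps [b] in both environments ([luvɔvubu], [luvɔvub]), so there is no rule changing /b/ to [p] in isolation.
The alternation reflects intervocalic voicing: voiceless stops become voiced between vowels. /p/ is underlying.
Hence 'seed' is /rumɛrip/ underlyingly.

/rumɛrip/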